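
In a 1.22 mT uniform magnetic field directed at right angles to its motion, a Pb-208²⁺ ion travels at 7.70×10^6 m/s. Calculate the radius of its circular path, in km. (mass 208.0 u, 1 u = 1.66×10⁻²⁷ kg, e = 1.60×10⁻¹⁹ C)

The magnetic force provides the centripetal force: qvB = mv²/r, so r = mv/(qB).
r = (3.45×10^-25 kg)(7.70×10^6 m/s) / [(2×1.60×10^-19 C)(1.22×10^-3 T)] = 6810 m.

r ≈ 6.81 km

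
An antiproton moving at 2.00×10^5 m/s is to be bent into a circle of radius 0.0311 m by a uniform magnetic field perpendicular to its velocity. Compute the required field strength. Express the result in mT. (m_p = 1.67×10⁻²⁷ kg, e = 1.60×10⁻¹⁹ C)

B ≈ 67.1 mT

qvB = mv²/r gives B = mv/(qr).
B = (1.67×10^-27)(2.00×10^5) / [(1×1.60×10^-19)(0.0311)] = 0.0671 T.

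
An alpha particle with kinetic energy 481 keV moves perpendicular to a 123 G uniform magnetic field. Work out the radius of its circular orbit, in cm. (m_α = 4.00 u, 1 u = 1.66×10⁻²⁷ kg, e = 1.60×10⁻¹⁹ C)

Convert the energy: K = 481 keV = 7.70×10^-14 J.
v = √(2K/m) = √(2·7.70×10^-14/6.64×10^-27) = 4.81×10^6 m/s.
r = mv/(qB) = (6.64×10^-27)(4.81×10^6) / [(2×1.60×10^-19)(0.0123)] = 8.12 m.

r ≈ 812 cm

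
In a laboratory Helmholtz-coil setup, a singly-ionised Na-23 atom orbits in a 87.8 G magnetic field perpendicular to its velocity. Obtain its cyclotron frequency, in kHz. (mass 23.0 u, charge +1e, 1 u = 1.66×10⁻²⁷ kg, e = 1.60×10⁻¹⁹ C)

f ≈ 5.86 kHz

f = qB/(2πm) = (1×1.60×10^-19)(8.78×10^-3) / [2π(3.82×10^-26)] = 5860 Hz.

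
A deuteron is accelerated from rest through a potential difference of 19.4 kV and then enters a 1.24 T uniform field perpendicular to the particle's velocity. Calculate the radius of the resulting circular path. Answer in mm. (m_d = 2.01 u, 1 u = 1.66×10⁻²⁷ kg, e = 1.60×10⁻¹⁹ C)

The kinetic energy gained is K = qV = (1×1.60×10^-19)(1.94×10^4) = 3.10×10^-15 J.
v = √(2K/m) = 1.36×10^6 m/s.
r = mv/(qB) = (3.34×10^-27)(1.36×10^6) / [(1×1.60×10^-19)(1.24)] = 0.0229 m.

r ≈ 22.9 mm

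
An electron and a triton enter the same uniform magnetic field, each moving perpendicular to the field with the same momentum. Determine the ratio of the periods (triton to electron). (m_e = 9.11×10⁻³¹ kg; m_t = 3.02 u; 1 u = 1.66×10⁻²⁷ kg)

ratio ≈ 5500

T = 2πm/(qB) is independent of speed, so T₂/T₁ = (m₂/q₂)/(m₁/q₁).
T_{triton}/T_{electron} = (5.01×10^-27/1e) / (9.11×10^-31/1e) = 5500.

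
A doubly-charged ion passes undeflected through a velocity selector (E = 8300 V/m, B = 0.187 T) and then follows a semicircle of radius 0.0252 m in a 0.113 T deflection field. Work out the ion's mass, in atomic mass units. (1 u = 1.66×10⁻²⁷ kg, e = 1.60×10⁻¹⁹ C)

m ≈ 12.4 u

v = E/B₁ = 4.44×10^4 m/s.
From r = mv/(qB₂), m = qB₂r/v = (2×1.60×10^-19)(0.113)(0.0252) / (4.44×10^4) = 2.05×10^-26 kg.
In atomic mass units: m = 2.05×10^-26 / 1.66×10^-27 = 12.4 u.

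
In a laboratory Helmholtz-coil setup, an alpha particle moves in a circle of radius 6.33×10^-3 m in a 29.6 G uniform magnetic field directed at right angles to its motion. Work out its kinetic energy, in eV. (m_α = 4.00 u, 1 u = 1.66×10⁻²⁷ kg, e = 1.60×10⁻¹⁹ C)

K ≈ 0.0169 eV

v = qBr/m = (2×1.60×10^-19)(2.96×10^-3)(6.33×10^-3) / (6.64×10^-27) = 903 m/s.
K = ½mv² = 0.5·(6.64×10^-27)·(903)² = 2.71×10^-21 J = 0.0169 eV.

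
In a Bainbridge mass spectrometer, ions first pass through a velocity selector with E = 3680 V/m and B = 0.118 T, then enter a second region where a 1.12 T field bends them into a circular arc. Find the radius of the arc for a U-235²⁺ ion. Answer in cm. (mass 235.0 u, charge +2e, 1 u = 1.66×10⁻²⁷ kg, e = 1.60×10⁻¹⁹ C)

r ≈ 3.39 cm

The selector passes v = E/B = 3680/0.118 = 3.12×10^4 m/s.
In the deflection region, r = mv/(qB₂) = (3.90×10^-25)(3.12×10^4) / [(2×1.60×10^-19)(1.12)] = 0.0339 m.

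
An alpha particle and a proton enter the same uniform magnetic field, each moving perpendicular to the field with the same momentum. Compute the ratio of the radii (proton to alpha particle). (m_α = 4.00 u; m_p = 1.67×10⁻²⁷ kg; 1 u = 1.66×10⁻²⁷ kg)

r = p/(qB) ⇒ at equal p, r ∝ 1/q.
r_{proton}/r_{alpha particle} = 2.00.

ratio ≈ 2.00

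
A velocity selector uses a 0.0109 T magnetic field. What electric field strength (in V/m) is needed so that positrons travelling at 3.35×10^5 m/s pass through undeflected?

qE = qvB ⇒ E = vB = (3.35×10^5)(0.0109) = 3650 V/m.

E ≈ 3650 V/m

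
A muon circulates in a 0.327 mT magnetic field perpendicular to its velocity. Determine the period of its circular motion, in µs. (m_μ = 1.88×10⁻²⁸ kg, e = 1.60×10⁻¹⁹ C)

The cyclotron period is independent of speed: T = 2πm/(qB).
T = 2π(1.88×10^-28) / [(1×1.60×10^-19)(3.27×10^-4)] = 2.26×10^-5 s.

T ≈ 22.6 µs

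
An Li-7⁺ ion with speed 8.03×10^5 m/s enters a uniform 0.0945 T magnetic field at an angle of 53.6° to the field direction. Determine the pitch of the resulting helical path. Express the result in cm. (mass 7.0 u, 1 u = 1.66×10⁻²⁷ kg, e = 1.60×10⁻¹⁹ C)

pitch ≈ 230 cm

The velocity component along B is v∥ = v cos53.6° = 4.77×10^5 m/s.
The cyclotron period T = 2πm/(qB) = 4.83×10^-6 s is set by m, q, B alone.
Pitch = v∥·T = (4.77×10^5)(4.83×10^-6) = 2.30 m.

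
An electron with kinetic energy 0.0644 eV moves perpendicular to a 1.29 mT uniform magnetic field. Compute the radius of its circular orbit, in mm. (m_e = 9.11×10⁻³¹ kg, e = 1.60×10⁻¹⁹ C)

Convert the energy: K = 0.0644 eV = 1.03×10^-20 J.
v = √(2K/m) = √(2·1.03×10^-20/9.11×10^-31) = 1.50×10^5 m/s.
r = mv/(qB) = (9.11×10^-31)(1.50×10^5) / [(1×1.60×10^-19)(1.29×10^-3)] = 6.64×10^-4 m.

r ≈ 0.664 mm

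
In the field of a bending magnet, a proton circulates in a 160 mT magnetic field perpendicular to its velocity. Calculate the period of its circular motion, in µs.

The cyclotron period is independent of speed: T = 2πm/(qB).
T = 2π(1.67×10^-27) / [(1×1.60×10^-19)(0.160)] = 4.10×10^-7 s.

T ≈ 0.410 µs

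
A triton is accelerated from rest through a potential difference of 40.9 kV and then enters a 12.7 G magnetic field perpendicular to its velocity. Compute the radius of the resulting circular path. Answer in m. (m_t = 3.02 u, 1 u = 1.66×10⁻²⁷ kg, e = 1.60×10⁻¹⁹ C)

The kinetic energy gained is K = qV = (1×1.60×10^-19)(4.09×10^4) = 6.54×10^-15 J.
v = √(2K/m) = 1.62×10^6 m/s.
r = mv/(qB) = (5.01×10^-27)(1.62×10^6) / [(1×1.60×10^-19)(1.27×10^-3)] = 39.9 m.

r ≈ 39.9 m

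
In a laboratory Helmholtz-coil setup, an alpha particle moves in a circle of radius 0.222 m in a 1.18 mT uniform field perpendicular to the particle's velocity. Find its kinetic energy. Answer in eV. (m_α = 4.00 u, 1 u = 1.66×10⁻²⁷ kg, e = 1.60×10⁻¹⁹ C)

K ≈ 3.31 eV

v = qBr/m = (2×1.60×10^-19)(1.18×10^-3)(0.222) / (6.64×10^-27) = 1.26×10^4 m/s.
K = ½mv² = 0.5·(6.64×10^-27)·(1.26×10^4)² = 5.29×10^-19 J = 3.31 eV.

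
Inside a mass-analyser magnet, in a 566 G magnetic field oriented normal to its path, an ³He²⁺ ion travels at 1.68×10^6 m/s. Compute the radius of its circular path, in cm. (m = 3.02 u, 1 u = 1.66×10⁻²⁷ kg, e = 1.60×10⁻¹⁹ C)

The magnetic force provides the centripetal force: qvB = mv²/r, so r = mv/(qB).
r = (5.01×10^-27 kg)(1.68×10^6 m/s) / [(2×1.60×10^-19 C)(0.0566 T)] = 0.465 m.

r ≈ 46.5 cm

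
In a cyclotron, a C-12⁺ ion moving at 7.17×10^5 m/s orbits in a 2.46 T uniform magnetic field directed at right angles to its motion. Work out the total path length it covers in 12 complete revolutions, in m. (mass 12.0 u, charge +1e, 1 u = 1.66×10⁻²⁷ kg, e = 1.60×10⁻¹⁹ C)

L ≈ 2.74 m

r = mv/(qB) = 0.0363 m, so one revolution covers 2πr = 0.228 m.
In 12 revolutions: L = 12·2πr = 2.74 m.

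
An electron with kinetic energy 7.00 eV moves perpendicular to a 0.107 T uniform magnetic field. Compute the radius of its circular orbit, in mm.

Convert the energy: K = 7.00 eV = 1.12×10^-18 J.
v = √(2K/m) = √(2·1.12×10^-18/9.11×10^-31) = 1.57×10^6 m/s.
r = mv/(qB) = (9.11×10^-31)(1.57×10^6) / [(1×1.60×10^-19)(0.107)] = 8.34×10^-5 m.

r ≈ 0.0834 mm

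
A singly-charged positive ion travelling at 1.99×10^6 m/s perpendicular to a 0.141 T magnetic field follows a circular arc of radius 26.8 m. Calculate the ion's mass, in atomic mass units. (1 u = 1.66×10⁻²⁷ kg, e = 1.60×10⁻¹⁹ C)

m ≈ 183 u

qvB = mv²/r ⇒ m = qBr/v.
m = (1×1.60×10^-19)(0.141)(26.8) / (1.99×10^6) = 3.04×10^-25 kg = 183 u.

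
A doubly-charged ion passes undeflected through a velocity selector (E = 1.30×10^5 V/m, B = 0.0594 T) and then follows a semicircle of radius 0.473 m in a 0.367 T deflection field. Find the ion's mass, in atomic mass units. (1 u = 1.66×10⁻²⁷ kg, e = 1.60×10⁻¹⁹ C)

m ≈ 15.3 u

v = E/B₁ = 2.19×10^6 m/s.
From r = mv/(qB₂), m = qB₂r/v = (2×1.60×10^-19)(0.367)(0.473) / (2.19×10^6) = 2.54×10^-26 kg.
In atomic mass units: m = 2.54×10^-26 / 1.66×10^-27 = 15.3 u.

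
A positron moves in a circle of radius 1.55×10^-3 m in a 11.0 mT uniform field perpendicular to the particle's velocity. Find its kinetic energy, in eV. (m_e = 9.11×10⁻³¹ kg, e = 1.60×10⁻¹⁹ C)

v = qBr/m = (1×1.60×10^-19)(0.0110)(1.55×10^-3) / (9.11×10^-31) = 2.99×10^6 m/s.
K = ½mv² = 0.5·(9.11×10^-31)·(2.99×10^6)² = 4.08×10^-18 J = 25.5 eV.

K ≈ 25.5 eV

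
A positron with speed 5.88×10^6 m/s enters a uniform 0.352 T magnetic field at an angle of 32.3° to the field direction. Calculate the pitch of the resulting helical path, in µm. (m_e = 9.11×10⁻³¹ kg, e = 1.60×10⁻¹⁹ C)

pitch ≈ 505 µm

The velocity component along B is v∥ = v cos32.3° = 4.97×10^6 m/s.
The cyclotron period T = 2πm/(qB) = 1.02×10^-10 s is set by m, q, B alone.
Pitch = v∥·T = (4.97×10^6)(1.02×10^-10) = 5.05×10^-4 m.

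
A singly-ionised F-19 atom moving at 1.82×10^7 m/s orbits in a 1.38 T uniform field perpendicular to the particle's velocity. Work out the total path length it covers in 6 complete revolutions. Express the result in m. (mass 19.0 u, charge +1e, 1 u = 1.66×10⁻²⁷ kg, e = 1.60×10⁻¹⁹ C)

L ≈ 98.0 m

r = mv/(qB) = 2.60 m, so one revolution covers 2πr = 16.3 m.
In 6 revolutions: L = 6·2πr = 98.0 m.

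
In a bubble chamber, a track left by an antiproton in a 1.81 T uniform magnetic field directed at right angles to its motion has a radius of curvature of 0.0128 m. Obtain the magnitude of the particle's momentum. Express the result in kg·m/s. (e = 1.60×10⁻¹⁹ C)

p ≈ 3.71×10^-21 kg·m/s

Since qvB = mv²/r, the momentum p = mv = qBr.
p = (1×1.60×10^-19)(1.81)(0.0128) = 3.71×10^-21 kg·m/s.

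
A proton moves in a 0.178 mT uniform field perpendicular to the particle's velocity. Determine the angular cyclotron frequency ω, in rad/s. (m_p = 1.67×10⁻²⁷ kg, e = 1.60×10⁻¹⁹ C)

ω ≈ 1.71×10^4 rad/s

ω = qB/m = (1×1.60×10^-19)(1.78×10^-4) / (1.67×10^-27) = 1.71×10^4 rad/s.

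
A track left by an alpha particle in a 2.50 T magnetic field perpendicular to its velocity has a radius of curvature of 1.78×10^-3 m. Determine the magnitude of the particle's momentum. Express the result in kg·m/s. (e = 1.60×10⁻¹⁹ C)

Since qvB = mv²/r, the momentum p = mv = qBr.
p = (2×1.60×10^-19)(2.50)(1.78×10^-3) = 1.42×10^-21 kg·m/s.

p ≈ 1.42×10^-21 kg·m/s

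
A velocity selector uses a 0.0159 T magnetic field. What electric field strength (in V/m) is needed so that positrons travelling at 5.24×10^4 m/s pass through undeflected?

qE = qvB ⇒ E = vB = (5.24×10^4)(0.0159) = 833 V/m.

E ≈ 833 V/m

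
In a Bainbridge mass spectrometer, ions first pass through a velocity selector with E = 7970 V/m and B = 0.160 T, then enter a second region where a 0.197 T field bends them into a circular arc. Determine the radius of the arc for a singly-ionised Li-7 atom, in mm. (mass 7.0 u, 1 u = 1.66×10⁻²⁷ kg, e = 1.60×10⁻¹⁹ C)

r ≈ 18.4 mm

The selector passes v = E/B = 7970/0.160 = 4.98×10^4 m/s.
In the deflection region, r = mv/(qB₂) = (1.16×10^-26)(4.98×10^4) / [(1×1.60×10^-19)(0.197)] = 0.0184 m.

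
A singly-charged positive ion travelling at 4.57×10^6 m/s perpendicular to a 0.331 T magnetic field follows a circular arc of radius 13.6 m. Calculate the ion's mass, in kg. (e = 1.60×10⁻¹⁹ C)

qvB = mv²/r ⇒ m = qBr/v.
m = (1×1.60×10^-19)(0.331)(13.6) / (4.57×10^6) = 1.58×10^-25 kg.

m ≈ 1.58×10^-25 kg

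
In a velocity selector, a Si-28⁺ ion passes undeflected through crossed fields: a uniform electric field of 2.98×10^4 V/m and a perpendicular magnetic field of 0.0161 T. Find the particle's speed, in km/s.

v ≈ 1850 km/s

For zero net force, qE = qvB, so v = E/B.
v = (2.98×10^4) / (0.0161) = 1.85×10^6 m/s.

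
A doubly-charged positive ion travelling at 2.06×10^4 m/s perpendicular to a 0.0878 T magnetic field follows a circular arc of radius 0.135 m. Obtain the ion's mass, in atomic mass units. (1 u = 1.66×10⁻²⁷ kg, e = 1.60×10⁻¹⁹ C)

m ≈ 111 u

qvB = mv²/r ⇒ m = qBr/v.
m = (2×1.60×10^-19)(0.0878)(0.135) / (2.06×10^4) = 1.84×10^-25 kg = 111 u.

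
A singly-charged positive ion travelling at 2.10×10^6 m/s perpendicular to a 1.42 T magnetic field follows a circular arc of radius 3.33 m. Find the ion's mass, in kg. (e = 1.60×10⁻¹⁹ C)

qvB = mv²/r ⇒ m = qBr/v.
m = (1×1.60×10^-19)(1.42)(3.33) / (2.10×10^6) = 3.60×10^-25 kg.

m ≈ 3.60×10^-25 kg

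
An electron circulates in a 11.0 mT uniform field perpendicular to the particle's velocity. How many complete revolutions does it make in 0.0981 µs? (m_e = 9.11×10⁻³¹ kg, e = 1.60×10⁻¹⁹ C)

N = 30

T = 2πm/(qB) = 2π(9.11×10^-31) / [(1×1.60×10^-19)(0.0110)] = 3.2523×10^-9 s.
N = t/T = 9.81×10^-8 / 3.2523×10^-9 ≈ 30.16, so 30 complete revolutions.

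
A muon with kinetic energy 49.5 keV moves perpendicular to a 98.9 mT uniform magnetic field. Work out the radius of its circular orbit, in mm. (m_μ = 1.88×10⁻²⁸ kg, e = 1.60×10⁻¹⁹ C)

r ≈ 109 mm

Convert the energy: K = 49.5 keV = 7.92×10^-15 J.
v = √(2K/m) = √(2·7.92×10^-15/1.88×10^-28) = 9.18×10^6 m/s.
r = mv/(qB) = (1.88×10^-28)(9.18×10^6) / [(1×1.60×10^-19)(0.0989)] = 0.109 m.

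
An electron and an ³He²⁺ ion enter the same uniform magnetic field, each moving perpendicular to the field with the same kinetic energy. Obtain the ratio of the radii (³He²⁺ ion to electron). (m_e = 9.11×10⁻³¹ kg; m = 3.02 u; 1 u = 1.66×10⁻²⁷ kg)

ratio ≈ 37.1

r = √(2mK)/(qB) ⇒ at equal K, r ∝ √m/q.
r_{³He²⁺ ion}/r_{electron} = 37.1.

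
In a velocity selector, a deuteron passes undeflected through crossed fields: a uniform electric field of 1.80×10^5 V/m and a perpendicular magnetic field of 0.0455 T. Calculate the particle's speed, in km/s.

v ≈ 3960 km/s

For zero net force, qE = qvB, so v = E/B.
v = (1.80×10^5) / (0.0455) = 3.96×10^6 m/s.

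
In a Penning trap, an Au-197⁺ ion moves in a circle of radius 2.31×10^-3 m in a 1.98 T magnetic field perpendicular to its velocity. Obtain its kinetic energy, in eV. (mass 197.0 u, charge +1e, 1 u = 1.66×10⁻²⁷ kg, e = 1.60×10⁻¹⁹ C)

K ≈ 5.12 eV

v = qBr/m = (1×1.60×10^-19)(1.98)(2.31×10^-3) / (3.27×10^-25) = 2240 m/s.
K = ½mv² = 0.5·(3.27×10^-25)·(2240)² = 8.19×10^-19 J = 5.12 eV.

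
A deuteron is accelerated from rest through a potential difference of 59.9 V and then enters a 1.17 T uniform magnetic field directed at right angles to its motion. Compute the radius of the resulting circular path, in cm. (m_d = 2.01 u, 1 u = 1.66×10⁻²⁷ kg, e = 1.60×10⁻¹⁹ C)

The kinetic energy gained is K = qV = (1×1.60×10^-19)(59.9) = 9.58×10^-18 J.
v = √(2K/m) = 7.58×10^4 m/s.
r = mv/(qB) = (3.34×10^-27)(7.58×10^4) / [(1×1.60×10^-19)(1.17)] = 1.35×10^-3 m.

r ≈ 0.135 cm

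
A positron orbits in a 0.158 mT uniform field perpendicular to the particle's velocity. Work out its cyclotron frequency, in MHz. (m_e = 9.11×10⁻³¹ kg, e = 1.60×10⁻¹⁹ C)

f ≈ 4.42 MHz

f = qB/(2πm) = (1×1.60×10^-19)(1.58×10^-4) / [2π(9.11×10^-31)] = 4.42×10^6 Hz.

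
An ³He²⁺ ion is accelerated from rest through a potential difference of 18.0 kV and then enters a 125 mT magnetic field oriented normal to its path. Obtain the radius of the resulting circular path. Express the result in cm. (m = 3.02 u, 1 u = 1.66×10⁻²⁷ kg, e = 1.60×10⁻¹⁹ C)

The kinetic energy gained is K = qV = (2×1.60×10^-19)(1.80×10^4) = 5.76×10^-15 J.
v = √(2K/m) = 1.52×10^6 m/s.
r = mv/(qB) = (5.01×10^-27)(1.52×10^6) / [(2×1.60×10^-19)(0.125)] = 0.190 m.

r ≈ 19.0 cm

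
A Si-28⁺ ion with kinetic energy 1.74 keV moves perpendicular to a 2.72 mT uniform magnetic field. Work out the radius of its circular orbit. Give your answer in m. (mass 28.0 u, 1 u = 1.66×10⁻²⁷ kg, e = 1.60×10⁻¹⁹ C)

r ≈ 11.7 m

Convert the energy: K = 1.74 keV = 2.78×10^-16 J.
v = √(2K/m) = √(2·2.78×10^-16/4.65×10^-26) = 1.09×10^5 m/s.
r = mv/(qB) = (4.65×10^-26)(1.09×10^5) / [(1×1.60×10^-19)(2.72×10^-3)] = 11.7 m.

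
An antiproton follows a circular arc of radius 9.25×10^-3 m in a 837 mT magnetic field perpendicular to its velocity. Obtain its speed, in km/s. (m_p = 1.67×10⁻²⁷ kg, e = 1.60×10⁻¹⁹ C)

v ≈ 742 km/s

From qvB = mv²/r, v = qBr/m.
v = (1×1.60×10^-19)(0.837)(9.25×10^-3) / (1.67×10^-27) = 7.42×10^5 m/s.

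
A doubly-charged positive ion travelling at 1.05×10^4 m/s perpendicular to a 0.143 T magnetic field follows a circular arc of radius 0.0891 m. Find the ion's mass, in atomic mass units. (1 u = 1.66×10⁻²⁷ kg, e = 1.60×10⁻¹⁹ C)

qvB = mv²/r ⇒ m = qBr/v.
m = (2×1.60×10^-19)(0.143)(0.0891) / (1.05×10^4) = 3.88×10^-25 kg = 234 u.

m ≈ 234 u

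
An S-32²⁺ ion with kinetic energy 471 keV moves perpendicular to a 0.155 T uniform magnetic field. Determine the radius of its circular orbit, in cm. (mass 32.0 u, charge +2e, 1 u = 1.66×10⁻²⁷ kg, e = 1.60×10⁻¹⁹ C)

r ≈ 180 cm

Convert the energy: K = 471 keV = 7.54×10^-14 J.
v = √(2K/m) = √(2·7.54×10^-14/5.31×10^-26) = 1.68×10^6 m/s.
r = mv/(qB) = (5.31×10^-26)(1.68×10^6) / [(2×1.60×10^-19)(0.155)] = 1.80 m.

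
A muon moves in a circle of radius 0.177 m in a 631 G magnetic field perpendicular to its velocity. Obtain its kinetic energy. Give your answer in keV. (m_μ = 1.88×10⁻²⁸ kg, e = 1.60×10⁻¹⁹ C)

K ≈ 53.1 keV

v = qBr/m = (1×1.60×10^-19)(0.0631)(0.177) / (1.88×10^-28) = 9.51×10^6 m/s.
K = ½mv² = 0.5·(1.88×10^-28)·(9.51×10^6)² = 8.49×10^-15 J = 53.1 keV.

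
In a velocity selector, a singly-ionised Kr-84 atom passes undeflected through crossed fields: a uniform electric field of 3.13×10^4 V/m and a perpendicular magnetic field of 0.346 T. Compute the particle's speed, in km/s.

For zero net force, qE = qvB, so v = E/B.
v = (3.13×10^4) / (0.346) = 9.05×10^4 m/s.

v ≈ 90.5 km/s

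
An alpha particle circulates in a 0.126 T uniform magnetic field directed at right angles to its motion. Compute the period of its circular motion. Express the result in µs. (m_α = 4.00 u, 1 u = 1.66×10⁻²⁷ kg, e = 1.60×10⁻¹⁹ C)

The cyclotron period is independent of speed: T = 2πm/(qB).
T = 2π(6.64×10^-27) / [(2×1.60×10^-19)(0.126)] = 1.03×10^-6 s.

T ≈ 1.03 µs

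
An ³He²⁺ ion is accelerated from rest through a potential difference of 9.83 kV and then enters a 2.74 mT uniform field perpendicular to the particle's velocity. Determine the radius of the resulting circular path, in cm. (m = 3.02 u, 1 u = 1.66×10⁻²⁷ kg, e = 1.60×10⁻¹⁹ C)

The kinetic energy gained is K = qV = (2×1.60×10^-19)(9830) = 3.15×10^-15 J.
v = √(2K/m) = 1.12×10^6 m/s.
r = mv/(qB) = (5.01×10^-27)(1.12×10^6) / [(2×1.60×10^-19)(2.74×10^-3)] = 6.41 m.

r ≈ 641 cm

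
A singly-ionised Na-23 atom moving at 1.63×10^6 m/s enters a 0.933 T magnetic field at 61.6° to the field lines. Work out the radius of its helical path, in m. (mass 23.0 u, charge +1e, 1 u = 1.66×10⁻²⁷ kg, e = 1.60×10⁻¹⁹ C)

r ≈ 0.367 m

Only the perpendicular component v⊥ = v sin61.6° = 1.43×10^6 m/s is bent by the field.
r = m v⊥ /(qB) = (3.82×10^-26)(1.43×10^6) / [(1×1.60×10^-19)(0.933)] = 0.367 m.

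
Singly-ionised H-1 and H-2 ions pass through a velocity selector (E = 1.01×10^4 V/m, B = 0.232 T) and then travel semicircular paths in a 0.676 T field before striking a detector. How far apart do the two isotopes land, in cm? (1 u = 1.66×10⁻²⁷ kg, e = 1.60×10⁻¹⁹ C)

Δd ≈ 0.134 cm

Both emerge at v = E/B₁ = 4.35×10^4 m/s.
r = mv/(qB₂), so r₁ = 6.682×10^-4 m and r₂ = 1.336×10^-3 m, giving Δr = 6.68×10^-4 m.
After a semicircle each ion lands a diameter 2r from the entry slit, so the separation is 2Δr = 1.34×10^-3 m.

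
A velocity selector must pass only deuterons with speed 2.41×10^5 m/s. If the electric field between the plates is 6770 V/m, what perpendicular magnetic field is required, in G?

qE = qvB ⇒ B = E/v = (6770) / (2.41×10^5) = 0.0281 T.

B ≈ 281 G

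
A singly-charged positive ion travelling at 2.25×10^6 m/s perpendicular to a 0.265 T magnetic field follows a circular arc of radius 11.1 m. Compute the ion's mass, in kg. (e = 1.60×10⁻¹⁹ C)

qvB = mv²/r ⇒ m = qBr/v.
m = (1×1.60×10^-19)(0.265)(11.1) / (2.25×10^6) = 2.09×10^-25 kg.

m ≈ 2.09×10^-25 kg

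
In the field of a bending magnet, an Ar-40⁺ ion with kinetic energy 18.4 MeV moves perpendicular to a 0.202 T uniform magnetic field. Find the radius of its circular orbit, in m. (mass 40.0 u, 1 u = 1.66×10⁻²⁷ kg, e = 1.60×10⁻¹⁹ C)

r ≈ 19.3 m

Convert the energy: K = 18.4 MeV = 2.94×10^-12 J.
v = √(2K/m) = √(2·2.94×10^-12/6.64×10^-26) = 9.42×10^6 m/s.
r = mv/(qB) = (6.64×10^-26)(9.42×10^6) / [(1×1.60×10^-19)(0.202)] = 19.3 m.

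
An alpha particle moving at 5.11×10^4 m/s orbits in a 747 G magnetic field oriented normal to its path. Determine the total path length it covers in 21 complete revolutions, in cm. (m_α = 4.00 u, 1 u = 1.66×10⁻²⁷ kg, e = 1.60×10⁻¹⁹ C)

r = mv/(qB) = 0.0142 m, so one revolution covers 2πr = 0.0892 m.
In 21 revolutions: L = 21·2πr = 1.87 m.

L ≈ 187 cm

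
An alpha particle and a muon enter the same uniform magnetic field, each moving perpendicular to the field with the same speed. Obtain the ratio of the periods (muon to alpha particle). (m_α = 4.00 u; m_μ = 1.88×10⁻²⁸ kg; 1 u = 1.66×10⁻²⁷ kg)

T = 2πm/(qB) is independent of speed, so T₂/T₁ = (m₂/q₂)/(m₁/q₁).
T_{muon}/T_{alpha particle} = (1.88×10^-28/1e) / (6.64×10^-27/2e) = 0.0566.

ratio ≈ 0.0566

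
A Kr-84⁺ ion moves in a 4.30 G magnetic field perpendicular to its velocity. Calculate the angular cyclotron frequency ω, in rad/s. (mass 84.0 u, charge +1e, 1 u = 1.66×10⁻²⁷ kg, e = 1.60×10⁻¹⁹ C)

ω = qB/m = (1×1.60×10^-19)(4.30×10^-4) / (1.39×10^-25) = 493 rad/s.

ω ≈ 493 rad/s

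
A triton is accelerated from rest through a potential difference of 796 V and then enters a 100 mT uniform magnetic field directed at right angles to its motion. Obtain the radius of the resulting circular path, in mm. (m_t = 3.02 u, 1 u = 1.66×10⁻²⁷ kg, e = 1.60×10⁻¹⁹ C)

r ≈ 70.6 mm

The kinetic energy gained is K = qV = (1×1.60×10^-19)(796) = 1.27×10^-16 J.
v = √(2K/m) = 2.25×10^5 m/s.
r = mv/(qB) = (5.01×10^-27)(2.25×10^5) / [(1×1.60×10^-19)(0.100)] = 0.0706 m.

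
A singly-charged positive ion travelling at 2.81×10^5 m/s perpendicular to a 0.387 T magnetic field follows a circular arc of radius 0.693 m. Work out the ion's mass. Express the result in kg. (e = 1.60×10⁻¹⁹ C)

qvB = mv²/r ⇒ m = qBr/v.
m = (1×1.60×10^-19)(0.387)(0.693) / (2.81×10^5) = 1.53×10^-25 kg.

m ≈ 1.53×10^-25 kg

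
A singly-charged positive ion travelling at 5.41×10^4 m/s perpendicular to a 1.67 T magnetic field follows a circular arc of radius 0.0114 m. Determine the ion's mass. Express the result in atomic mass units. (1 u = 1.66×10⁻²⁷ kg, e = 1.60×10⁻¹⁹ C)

m ≈ 33.9 u

qvB = mv²/r ⇒ m = qBr/v.
m = (1×1.60×10^-19)(1.67)(0.0114) / (5.41×10^4) = 5.63×10^-26 kg = 33.9 u.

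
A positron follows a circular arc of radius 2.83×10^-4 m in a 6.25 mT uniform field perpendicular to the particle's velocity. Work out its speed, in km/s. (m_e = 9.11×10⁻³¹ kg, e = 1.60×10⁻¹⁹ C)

v ≈ 311 km/s

From qvB = mv²/r, v = qBr/m.
v = (1×1.60×10^-19)(6.25×10^-3)(2.83×10^-4) / (9.11×10^-31) = 3.11×10^5 m/s.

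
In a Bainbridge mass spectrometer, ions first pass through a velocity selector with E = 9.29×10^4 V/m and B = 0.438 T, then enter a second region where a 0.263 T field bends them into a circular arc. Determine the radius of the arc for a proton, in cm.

r ≈ 0.842 cm

The selector passes v = E/B = 9.29×10^4/0.438 = 2.12×10^5 m/s.
In the deflection region, r = mv/(qB₂) = (1.67×10^-27)(2.12×10^5) / [(1×1.60×10^-19)(0.263)] = 8.42×10^-3 m.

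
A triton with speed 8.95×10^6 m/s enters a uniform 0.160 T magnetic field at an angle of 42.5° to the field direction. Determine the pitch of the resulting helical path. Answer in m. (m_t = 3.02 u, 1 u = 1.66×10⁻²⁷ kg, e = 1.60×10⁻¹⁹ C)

pitch ≈ 8.12 m

The velocity component along B is v∥ = v cos42.5° = 6.60×10^6 m/s.
The cyclotron period T = 2πm/(qB) = 1.23×10^-6 s is set by m, q, B alone.
Pitch = v∥·T = (6.60×10^6)(1.23×10^-6) = 8.12 m.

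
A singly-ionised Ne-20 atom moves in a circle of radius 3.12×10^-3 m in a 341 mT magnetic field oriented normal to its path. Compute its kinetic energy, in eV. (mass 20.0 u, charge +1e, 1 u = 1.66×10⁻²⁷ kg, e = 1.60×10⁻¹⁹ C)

v = qBr/m = (1×1.60×10^-19)(0.341)(3.12×10^-3) / (3.32×10^-26) = 5130 m/s.
K = ½mv² = 0.5·(3.32×10^-26)·(5130)² = 4.36×10^-19 J = 2.73 eV.

K ≈ 2.73 eV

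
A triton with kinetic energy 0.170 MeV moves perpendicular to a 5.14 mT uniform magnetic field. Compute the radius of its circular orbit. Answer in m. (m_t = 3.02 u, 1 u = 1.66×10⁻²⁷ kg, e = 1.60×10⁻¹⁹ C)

r ≈ 20.1 m

Convert the energy: K = 0.170 MeV = 2.72×10^-14 J.
v = √(2K/m) = √(2·2.72×10^-14/5.01×10^-27) = 3.29×10^6 m/s.
r = mv/(qB) = (5.01×10^-27)(3.29×10^6) / [(1×1.60×10^-19)(5.14×10^-3)] = 20.1 m.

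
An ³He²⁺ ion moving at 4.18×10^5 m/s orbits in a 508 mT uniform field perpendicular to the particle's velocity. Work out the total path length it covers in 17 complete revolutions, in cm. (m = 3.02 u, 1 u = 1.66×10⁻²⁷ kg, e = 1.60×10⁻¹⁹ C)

L ≈ 138 cm

r = mv/(qB) = 0.0129 m, so one revolution covers 2πr = 0.0810 m.
In 17 revolutions: L = 17·2πr = 1.38 m.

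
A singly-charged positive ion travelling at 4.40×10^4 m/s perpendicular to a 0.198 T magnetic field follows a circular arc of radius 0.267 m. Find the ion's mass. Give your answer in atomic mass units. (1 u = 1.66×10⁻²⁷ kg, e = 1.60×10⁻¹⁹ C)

m ≈ 116 u

qvB = mv²/r ⇒ m = qBr/v.
m = (1×1.60×10^-19)(0.198)(0.267) / (4.40×10^4) = 1.92×10^-25 kg = 116 u.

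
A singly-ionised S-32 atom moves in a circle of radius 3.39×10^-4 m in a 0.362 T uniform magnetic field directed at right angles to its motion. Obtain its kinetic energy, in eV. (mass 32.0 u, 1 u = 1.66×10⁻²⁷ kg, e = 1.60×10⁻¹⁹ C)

K ≈ 0.0227 eV

v = qBr/m = (1×1.60×10^-19)(0.362)(3.39×10^-4) / (5.31×10^-26) = 370 m/s.
K = ½mv² = 0.5·(5.31×10^-26)·(370)² = 3.63×10^-21 J = 0.0227 eV.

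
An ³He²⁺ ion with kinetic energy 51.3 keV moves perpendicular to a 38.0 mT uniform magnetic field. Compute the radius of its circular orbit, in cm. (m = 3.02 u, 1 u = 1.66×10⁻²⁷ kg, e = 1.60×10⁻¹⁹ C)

r ≈ 74.6 cm

Convert the energy: K = 51.3 keV = 8.21×10^-15 J.
v = √(2K/m) = √(2·8.21×10^-15/5.01×10^-27) = 1.81×10^6 m/s.
r = mv/(qB) = (5.01×10^-27)(1.81×10^6) / [(2×1.60×10^-19)(0.0380)] = 0.746 m.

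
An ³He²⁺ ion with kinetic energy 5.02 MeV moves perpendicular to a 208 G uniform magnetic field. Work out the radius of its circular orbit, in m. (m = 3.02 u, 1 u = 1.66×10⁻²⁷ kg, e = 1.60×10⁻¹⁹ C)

r ≈ 13.5 m

Convert the energy: K = 5.02 MeV = 8.03×10^-13 J.
v = √(2K/m) = √(2·8.03×10^-13/5.01×10^-27) = 1.79×10^7 m/s.
r = mv/(qB) = (5.01×10^-27)(1.79×10^7) / [(2×1.60×10^-19)(0.0208)] = 13.5 m.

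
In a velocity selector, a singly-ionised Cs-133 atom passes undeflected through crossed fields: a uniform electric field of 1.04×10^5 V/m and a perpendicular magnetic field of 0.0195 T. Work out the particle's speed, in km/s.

v ≈ 5330 km/s

For zero net force, qE = qvB, so v = E/B.
v = (1.04×10^5) / (0.0195) = 5.33×10^6 m/s.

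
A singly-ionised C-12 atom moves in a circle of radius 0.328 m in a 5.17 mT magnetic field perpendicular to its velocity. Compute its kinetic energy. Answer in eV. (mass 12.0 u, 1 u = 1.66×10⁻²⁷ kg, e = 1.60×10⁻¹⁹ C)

v = qBr/m = (1×1.60×10^-19)(5.17×10^-3)(0.328) / (1.99×10^-26) = 1.36×10^4 m/s.
K = ½mv² = 0.5·(1.99×10^-26)·(1.36×10^4)² = 1.85×10^-18 J = 11.5 eV.

K ≈ 11.5 eV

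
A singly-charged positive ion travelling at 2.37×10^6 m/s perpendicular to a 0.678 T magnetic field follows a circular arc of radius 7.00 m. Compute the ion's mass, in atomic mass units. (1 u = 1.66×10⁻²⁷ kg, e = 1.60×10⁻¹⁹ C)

qvB = mv²/r ⇒ m = qBr/v.
m = (1×1.60×10^-19)(0.678)(7.00) / (2.37×10^6) = 3.20×10^-25 kg = 193 u.

m ≈ 193 u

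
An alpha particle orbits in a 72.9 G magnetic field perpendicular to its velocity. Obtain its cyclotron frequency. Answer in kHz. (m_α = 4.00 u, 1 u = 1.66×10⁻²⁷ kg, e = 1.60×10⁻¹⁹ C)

f = qB/(2πm) = (2×1.60×10^-19)(7.29×10^-3) / [2π(6.64×10^-27)] = 5.59×10^4 Hz.

f ≈ 55.9 kHz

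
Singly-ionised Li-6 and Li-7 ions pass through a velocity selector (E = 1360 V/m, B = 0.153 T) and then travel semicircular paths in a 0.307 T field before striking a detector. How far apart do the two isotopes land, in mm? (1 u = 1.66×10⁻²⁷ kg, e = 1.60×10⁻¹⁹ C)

Both emerge at v = E/B₁ = 8890 m/s.
r = mv/(qB₂), so r₁ = 1.802×10^-3 m and r₂ = 2.103×10^-3 m, giving Δr = 3.00×10^-4 m.
After a semicircle each ion lands a diameter 2r from the entry slit, so the separation is 2Δr = 6.01×10^-4 m.

Δd ≈ 0.601 mm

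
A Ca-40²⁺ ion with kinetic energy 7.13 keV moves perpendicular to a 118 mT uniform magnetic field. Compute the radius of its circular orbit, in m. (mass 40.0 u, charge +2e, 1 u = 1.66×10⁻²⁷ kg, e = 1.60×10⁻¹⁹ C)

Convert the energy: K = 7.13 keV = 1.14×10^-15 J.
v = √(2K/m) = √(2·1.14×10^-15/6.64×10^-26) = 1.85×10^5 m/s.
r = mv/(qB) = (6.64×10^-26)(1.85×10^5) / [(2×1.60×10^-19)(0.118)] = 0.326 m.

r ≈ 0.326 m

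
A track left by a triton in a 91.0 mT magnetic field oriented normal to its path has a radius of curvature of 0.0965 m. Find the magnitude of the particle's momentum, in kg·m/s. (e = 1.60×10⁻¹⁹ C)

Since qvB = mv²/r, the momentum p = mv = qBr.
p = (1×1.60×10^-19)(0.0910)(0.0965) = 1.41×10^-21 kg·m/s.

p ≈ 1.41×10^-21 kg·m/s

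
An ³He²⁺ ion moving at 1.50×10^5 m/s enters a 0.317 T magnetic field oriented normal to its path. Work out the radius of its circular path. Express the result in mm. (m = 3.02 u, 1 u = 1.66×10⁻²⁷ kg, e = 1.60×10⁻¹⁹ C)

r ≈ 7.41 mm

The magnetic force provides the centripetal force: qvB = mv²/r, so r = mv/(qB).
r = (5.01×10^-27 kg)(1.50×10^5 m/s) / [(2×1.60×10^-19 C)(0.317 T)] = 7.41×10^-3 m.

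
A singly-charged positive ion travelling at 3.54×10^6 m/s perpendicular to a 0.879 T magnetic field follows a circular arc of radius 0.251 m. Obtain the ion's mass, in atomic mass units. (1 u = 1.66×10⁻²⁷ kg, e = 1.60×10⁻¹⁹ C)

m ≈ 6.01 u

qvB = mv²/r ⇒ m = qBr/v.
m = (1×1.60×10^-19)(0.879)(0.251) / (3.54×10^6) = 9.97×10^-27 kg = 6.01 u.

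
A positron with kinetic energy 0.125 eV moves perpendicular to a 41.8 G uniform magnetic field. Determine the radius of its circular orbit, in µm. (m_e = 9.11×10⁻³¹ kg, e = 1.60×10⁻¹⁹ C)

Convert the energy: K = 0.125 eV = 2.00×10^-20 J.
v = √(2K/m) = √(2·2.00×10^-20/9.11×10^-31) = 2.10×10^5 m/s.
r = mv/(qB) = (9.11×10^-31)(2.10×10^5) / [(1×1.60×10^-19)(4.18×10^-3)] = 2.85×10^-4 m.

r ≈ 285 µm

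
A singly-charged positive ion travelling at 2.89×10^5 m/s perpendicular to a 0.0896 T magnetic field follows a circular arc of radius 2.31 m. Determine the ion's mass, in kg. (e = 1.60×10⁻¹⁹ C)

m ≈ 1.15×10^-25 kg

qvB = mv²/r ⇒ m = qBr/v.
m = (1×1.60×10^-19)(0.0896)(2.31) / (2.89×10^5) = 1.15×10^-25 kg.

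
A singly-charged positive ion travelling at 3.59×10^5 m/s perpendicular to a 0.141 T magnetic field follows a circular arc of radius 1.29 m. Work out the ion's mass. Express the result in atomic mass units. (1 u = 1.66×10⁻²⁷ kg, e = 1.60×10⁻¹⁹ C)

qvB = mv²/r ⇒ m = qBr/v.
m = (1×1.60×10^-19)(0.141)(1.29) / (3.59×10^5) = 8.11×10^-26 kg = 48.8 u.

m ≈ 48.8 u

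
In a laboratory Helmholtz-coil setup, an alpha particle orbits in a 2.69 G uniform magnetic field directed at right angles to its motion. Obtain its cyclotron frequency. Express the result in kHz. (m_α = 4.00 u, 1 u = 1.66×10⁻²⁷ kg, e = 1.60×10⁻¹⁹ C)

f = qB/(2πm) = (2×1.60×10^-19)(2.69×10^-4) / [2π(6.64×10^-27)] = 2060 Hz.

f ≈ 2.06 kHz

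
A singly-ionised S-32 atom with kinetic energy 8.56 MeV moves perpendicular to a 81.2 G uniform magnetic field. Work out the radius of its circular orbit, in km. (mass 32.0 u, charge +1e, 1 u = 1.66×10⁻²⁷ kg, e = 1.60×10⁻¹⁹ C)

Convert the energy: K = 8.56 MeV = 1.37×10^-12 J.
v = √(2K/m) = √(2·1.37×10^-12/5.31×10^-26) = 7.18×10^6 m/s.
r = mv/(qB) = (5.31×10^-26)(7.18×10^6) / [(1×1.60×10^-19)(8.12×10^-3)] = 294 m.

r ≈ 0.294 km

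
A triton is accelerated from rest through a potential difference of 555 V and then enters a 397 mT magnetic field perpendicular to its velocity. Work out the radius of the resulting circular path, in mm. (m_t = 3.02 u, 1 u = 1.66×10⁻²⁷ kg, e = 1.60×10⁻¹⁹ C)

r ≈ 14.9 mm

The kinetic energy gained is K = qV = (1×1.60×10^-19)(555) = 8.88×10^-17 J.
v = √(2K/m) = 1.88×10^5 m/s.
r = mv/(qB) = (5.01×10^-27)(1.88×10^5) / [(1×1.60×10^-19)(0.397)] = 0.0149 m.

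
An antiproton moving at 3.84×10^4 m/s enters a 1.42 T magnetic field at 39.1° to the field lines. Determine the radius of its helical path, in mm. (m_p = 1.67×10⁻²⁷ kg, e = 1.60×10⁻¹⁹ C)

Only the perpendicular component v⊥ = v sin39.1° = 2.42×10^4 m/s is bent by the field.
r = m v⊥ /(qB) = (1.67×10^-27)(2.42×10^4) / [(1×1.60×10^-19)(1.42)] = 1.78×10^-4 m.

r ≈ 0.178 mm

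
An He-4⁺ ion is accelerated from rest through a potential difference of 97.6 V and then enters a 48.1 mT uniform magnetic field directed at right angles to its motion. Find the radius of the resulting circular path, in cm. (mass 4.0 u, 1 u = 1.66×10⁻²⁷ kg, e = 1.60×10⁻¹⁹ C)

r ≈ 5.92 cm

The kinetic energy gained is K = qV = (1×1.60×10^-19)(97.6) = 1.56×10^-17 J.
v = √(2K/m) = 6.86×10^4 m/s.
r = mv/(qB) = (6.64×10^-27)(6.86×10^4) / [(1×1.60×10^-19)(0.0481)] = 0.0592 m.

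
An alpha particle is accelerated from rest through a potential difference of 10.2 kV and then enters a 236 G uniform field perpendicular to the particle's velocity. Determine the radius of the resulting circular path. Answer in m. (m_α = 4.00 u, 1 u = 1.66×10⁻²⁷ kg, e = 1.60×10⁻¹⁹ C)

r ≈ 0.872 m

The kinetic energy gained is K = qV = (2×1.60×10^-19)(1.02×10^4) = 3.26×10^-15 J.
v = √(2K/m) = 9.92×10^5 m/s.
r = mv/(qB) = (6.64×10^-27)(9.92×10^5) / [(2×1.60×10^-19)(0.0236)] = 0.872 m.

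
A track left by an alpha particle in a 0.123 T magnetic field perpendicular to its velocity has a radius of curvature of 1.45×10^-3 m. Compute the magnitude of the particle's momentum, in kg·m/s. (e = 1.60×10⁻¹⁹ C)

p ≈ 5.71×10^-23 kg·m/s

Since qvB = mv²/r, the momentum p = mv = qBr.
p = (2×1.60×10^-19)(0.123)(1.45×10^-3) = 5.71×10^-23 kg·m/s.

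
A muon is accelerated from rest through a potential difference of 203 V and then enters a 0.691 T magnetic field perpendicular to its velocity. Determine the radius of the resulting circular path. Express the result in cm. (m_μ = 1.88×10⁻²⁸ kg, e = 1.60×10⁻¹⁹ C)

r ≈ 0.1000 cm

The kinetic energy gained is K = qV = (1×1.60×10^-19)(203) = 3.25×10^-17 J.
v = √(2K/m) = 5.88×10^5 m/s.
r = mv/(qB) = (1.88×10^-28)(5.88×10^5) / [(1×1.60×10^-19)(0.691)] = 10.00×10^-4 m.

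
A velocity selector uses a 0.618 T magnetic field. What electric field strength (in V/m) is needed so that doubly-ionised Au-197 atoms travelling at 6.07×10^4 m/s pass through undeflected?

qE = qvB ⇒ E = vB = (6.07×10^4)(0.618) = 3.75×10^4 V/m.

E ≈ 3.75×10^4 V/m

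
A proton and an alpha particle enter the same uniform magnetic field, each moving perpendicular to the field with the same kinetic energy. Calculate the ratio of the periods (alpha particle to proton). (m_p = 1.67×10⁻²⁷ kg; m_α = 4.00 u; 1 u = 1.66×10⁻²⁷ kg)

T = 2πm/(qB) is independent of speed, so T₂/T₁ = (m₂/q₂)/(m₁/q₁).
T_{alpha particle}/T_{proton} = (6.64×10^-27/2e) / (1.67×10^-27/1e) = 1.99.

ratio ≈ 1.99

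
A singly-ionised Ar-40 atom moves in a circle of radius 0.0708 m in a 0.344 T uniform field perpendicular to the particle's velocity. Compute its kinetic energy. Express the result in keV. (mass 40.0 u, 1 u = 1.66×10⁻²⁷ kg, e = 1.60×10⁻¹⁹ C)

K ≈ 0.715 keV

v = qBr/m = (1×1.60×10^-19)(0.344)(0.0708) / (6.64×10^-26) = 5.87×10^4 m/s.
K = ½mv² = 0.5·(6.64×10^-26)·(5.87×10^4)² = 1.14×10^-16 J = 0.715 keV.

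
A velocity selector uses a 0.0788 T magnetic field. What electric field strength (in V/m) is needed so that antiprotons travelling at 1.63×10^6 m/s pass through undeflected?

E ≈ 1.28×10^5 V/m

qE = qvB ⇒ E = vB = (1.63×10^6)(0.0788) = 1.28×10^5 V/m.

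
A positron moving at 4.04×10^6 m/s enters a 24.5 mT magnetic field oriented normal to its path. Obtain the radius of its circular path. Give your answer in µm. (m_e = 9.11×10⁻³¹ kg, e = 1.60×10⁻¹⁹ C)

The magnetic force provides the centripetal force: qvB = mv²/r, so r = mv/(qB).
r = (9.11×10^-31 kg)(4.04×10^6 m/s) / [(1×1.60×10^-19 C)(0.0245 T)] = 9.39×10^-4 m.

r ≈ 939 µm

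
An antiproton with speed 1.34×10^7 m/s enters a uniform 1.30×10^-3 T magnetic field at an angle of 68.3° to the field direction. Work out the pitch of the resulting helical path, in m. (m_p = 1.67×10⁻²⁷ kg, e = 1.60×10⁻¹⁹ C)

pitch ≈ 250 m

The velocity component along B is v∥ = v cos68.3° = 4.95×10^6 m/s.
The cyclotron period T = 2πm/(qB) = 5.04×10^-5 s is set by m, q, B alone.
Pitch = v∥·T = (4.95×10^6)(5.04×10^-5) = 250 m.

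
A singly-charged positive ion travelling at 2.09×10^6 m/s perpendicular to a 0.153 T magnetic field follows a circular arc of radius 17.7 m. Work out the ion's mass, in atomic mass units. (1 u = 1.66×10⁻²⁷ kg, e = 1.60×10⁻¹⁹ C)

qvB = mv²/r ⇒ m = qBr/v.
m = (1×1.60×10^-19)(0.153)(17.7) / (2.09×10^6) = 2.07×10^-25 kg = 125 u.

m ≈ 125 u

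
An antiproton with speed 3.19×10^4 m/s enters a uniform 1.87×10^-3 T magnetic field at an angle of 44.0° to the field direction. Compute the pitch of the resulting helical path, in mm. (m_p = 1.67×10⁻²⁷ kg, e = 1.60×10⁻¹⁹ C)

pitch ≈ 805 mm

The velocity component along B is v∥ = v cos44.0° = 2.29×10^4 m/s.
The cyclotron period T = 2πm/(qB) = 3.51×10^-5 s is set by m, q, B alone.
Pitch = v∥·T = (2.29×10^4)(3.51×10^-5) = 0.805 m.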